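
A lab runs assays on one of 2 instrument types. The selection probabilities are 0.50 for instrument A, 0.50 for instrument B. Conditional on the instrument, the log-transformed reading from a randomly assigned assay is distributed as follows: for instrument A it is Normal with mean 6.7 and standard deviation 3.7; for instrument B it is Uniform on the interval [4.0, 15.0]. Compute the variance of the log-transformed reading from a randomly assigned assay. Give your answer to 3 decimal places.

Per component, A: μ=6.7, E[X²]=58.58; B: μ=9.5, E[X²]=100.333.
E[X] = 0.5·6.7 + 0.5·9.5 = 8.1.
E[X²] = 0.5·58.58 + 0.5·100.333 = 79.4567.
Var(X) = E[X²] − (E[X])² = 79.4567 − 65.61 = 13.8467.

13.847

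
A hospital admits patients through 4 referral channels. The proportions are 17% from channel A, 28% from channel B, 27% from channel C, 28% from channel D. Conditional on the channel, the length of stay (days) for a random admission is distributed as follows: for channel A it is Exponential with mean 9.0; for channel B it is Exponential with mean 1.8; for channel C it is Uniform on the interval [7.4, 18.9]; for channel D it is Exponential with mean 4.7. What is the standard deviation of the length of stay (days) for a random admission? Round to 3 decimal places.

6.616

Per component, A: μ=9, E[X²]=162; B: μ=1.8, E[X²]=6.48; C: μ=13.15, E[X²]=183.943; D: μ=4.7, E[X²]=44.18.
E[X] = 0.17·9 + 0.28·1.8 + 0.27·13.15 + 0.28·4.7 = 6.9005.
E[X²] = 0.17·162 + 0.28·6.48 + 0.27·183.943 + 0.28·44.18 = 91.3895.
Var(X) = E[X²] − (E[X])² = 91.3895 − 47.6169 = 43.7726.
SD(X) = √43.7726 = 6.61609.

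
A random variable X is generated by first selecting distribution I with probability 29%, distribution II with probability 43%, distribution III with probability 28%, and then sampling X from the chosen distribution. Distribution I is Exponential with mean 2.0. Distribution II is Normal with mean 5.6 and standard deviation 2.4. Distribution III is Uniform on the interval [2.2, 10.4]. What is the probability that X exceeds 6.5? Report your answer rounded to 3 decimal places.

Conditional on each component, P(X > 6.5): I: 0.0387742; II: 0.35383; III: 0.47561.
By total probability, P(X > 6.5) = 0.29·0.0387742 + 0.43·0.35383 + 0.28·0.47561 = 0.296562.

0.297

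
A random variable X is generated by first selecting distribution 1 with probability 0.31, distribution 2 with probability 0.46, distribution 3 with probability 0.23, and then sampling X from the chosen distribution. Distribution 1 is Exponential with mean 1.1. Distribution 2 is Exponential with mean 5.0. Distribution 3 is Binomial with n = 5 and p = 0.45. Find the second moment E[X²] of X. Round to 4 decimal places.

For each component E[X²] = Var + (mean)², giving 1: 2.42; 2: 50; 3: 6.3.
Overall E[X²] = 0.31·2.42 + 0.46·50 + 0.23·6.3 = 25.1992.

25.1992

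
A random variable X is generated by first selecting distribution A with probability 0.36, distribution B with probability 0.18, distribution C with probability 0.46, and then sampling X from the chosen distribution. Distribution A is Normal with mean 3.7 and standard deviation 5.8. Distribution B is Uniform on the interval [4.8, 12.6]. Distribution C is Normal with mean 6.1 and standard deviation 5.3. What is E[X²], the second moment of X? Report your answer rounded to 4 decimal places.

61.6136

For each component E[X²] = Var + (mean)², giving A: 47.33; B: 80.76; C: 65.3.
Overall E[X²] = 0.36·47.33 + 0.18·80.76 + 0.46·65.3 = 61.6136.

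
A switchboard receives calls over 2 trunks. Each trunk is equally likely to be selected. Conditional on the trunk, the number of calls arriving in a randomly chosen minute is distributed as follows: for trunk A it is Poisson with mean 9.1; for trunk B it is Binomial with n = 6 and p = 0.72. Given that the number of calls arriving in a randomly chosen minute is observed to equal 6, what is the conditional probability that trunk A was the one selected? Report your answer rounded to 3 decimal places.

Likelihoods P(X=6 | ·): A: 0.0880716; B: 0.139314.
Posterior ∝ prior × likelihood. Numerator for A: 0.5·0.0880716 = 0.0440358.
Normalizing constant: 0.5·0.0880716 + 0.5·0.139314 = 0.113693.
P(A | observation) = 0.0440358 / 0.113693 = 0.387323.

0.387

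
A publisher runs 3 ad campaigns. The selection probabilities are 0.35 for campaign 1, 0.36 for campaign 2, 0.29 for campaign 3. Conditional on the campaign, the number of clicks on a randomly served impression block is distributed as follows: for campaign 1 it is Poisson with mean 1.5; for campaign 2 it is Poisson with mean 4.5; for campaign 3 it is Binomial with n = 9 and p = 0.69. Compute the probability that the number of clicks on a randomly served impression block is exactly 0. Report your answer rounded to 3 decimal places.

0.082

Conditional on each campaign, P(X = 0): 1: 0.22313; 2: 0.011109; 3: 2.64396e-05.
By total probability, P(X = 0) = 0.35·0.22313 + 0.36·0.011109 + 0.29·2.64396e-05 = 0.0821025.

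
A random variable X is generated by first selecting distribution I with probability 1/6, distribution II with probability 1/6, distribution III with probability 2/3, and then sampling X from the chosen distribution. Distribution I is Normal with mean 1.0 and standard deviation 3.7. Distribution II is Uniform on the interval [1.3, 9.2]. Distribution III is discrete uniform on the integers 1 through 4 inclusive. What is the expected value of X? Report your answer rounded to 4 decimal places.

2.7083

Component means — I: 1; II: 5.25; III: 2.5.
E[X] = 0.166667·1 + 0.166667·5.25 + 0.666667·2.5 = 2.70833.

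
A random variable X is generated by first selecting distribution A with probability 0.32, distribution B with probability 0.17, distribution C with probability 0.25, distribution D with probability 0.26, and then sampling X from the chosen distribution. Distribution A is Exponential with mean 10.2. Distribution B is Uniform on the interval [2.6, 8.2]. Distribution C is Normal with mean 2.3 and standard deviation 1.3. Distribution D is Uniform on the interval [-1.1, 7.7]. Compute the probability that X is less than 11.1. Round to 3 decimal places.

0.892

Conditional on each component, P(X < 11.1): A: 0.66319; B: 1; C: 1; D: 1.
By total probability, P(X < 11.1) = 0.32·0.66319 + 0.17·1 + 0.25·1 + 0.26·1 = 0.892221.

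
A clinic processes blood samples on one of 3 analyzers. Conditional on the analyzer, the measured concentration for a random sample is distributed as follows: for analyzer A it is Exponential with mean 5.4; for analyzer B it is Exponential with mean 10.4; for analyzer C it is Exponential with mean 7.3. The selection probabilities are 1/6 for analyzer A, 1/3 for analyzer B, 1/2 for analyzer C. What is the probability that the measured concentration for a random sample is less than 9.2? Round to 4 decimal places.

0.6903

Conditional on each analyzer, P(X < 9.2): A: 0.817992; B: 0.587127; C: 0.716424.
By total probability, P(X < 9.2) = 0.166667·0.817992 + 0.333333·0.587127 + 0.5·0.716424 = 0.690253.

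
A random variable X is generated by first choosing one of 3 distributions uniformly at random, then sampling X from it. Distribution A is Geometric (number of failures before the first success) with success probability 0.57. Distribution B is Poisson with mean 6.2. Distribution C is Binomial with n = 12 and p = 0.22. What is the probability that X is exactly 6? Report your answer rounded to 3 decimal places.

0.062

Conditional on each component, P(X = 6): A: 0.00360318; B: 0.1601; C: 0.0235926.
By total probability, P(X = 6) = 0.333333·0.00360318 + 0.333333·0.1601 + 0.333333·0.0235926 = 0.062432.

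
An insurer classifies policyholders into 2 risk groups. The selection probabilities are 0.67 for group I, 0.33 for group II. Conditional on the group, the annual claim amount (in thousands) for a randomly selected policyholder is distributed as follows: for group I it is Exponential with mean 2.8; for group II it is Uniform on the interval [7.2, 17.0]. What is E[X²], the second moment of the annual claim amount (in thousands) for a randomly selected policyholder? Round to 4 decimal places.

61.4620

For each component E[X²] = Var + (mean)², giving I: 15.68; II: 154.413.
Overall E[X²] = 0.67·15.68 + 0.33·154.413 = 61.462.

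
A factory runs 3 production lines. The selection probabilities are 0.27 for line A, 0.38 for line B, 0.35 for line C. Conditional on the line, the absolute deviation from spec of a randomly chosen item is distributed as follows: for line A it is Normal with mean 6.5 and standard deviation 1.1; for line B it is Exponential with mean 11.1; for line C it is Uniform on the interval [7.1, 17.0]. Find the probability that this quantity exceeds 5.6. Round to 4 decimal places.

Conditional on each line, P(X > 5.6): A: 0.793373; B: 0.603805; C: 1.
By total probability, P(X > 5.6) = 0.27·0.793373 + 0.38·0.603805 + 0.35·1 = 0.793657.

0.7937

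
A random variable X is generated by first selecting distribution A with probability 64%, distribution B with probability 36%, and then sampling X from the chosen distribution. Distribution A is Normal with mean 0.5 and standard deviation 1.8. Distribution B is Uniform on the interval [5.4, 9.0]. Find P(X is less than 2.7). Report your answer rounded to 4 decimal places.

0.5691

Conditional on each component, P(X < 2.7): A: 0.889188; B: 0.
By total probability, P(X < 2.7) = 0.64·0.889188 + 0.36·0 = 0.56908.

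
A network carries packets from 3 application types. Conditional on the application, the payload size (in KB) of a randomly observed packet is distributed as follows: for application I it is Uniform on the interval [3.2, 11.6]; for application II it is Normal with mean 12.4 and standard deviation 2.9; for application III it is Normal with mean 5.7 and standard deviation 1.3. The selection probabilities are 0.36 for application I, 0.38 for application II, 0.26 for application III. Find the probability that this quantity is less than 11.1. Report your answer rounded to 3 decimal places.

0.723

Conditional on each application, P(X < 11.1): I: 0.940476; II: 0.326977; III: 0.999984.
By total probability, P(X < 11.1) = 0.36·0.940476 + 0.38·0.326977 + 0.26·0.999984 = 0.722818.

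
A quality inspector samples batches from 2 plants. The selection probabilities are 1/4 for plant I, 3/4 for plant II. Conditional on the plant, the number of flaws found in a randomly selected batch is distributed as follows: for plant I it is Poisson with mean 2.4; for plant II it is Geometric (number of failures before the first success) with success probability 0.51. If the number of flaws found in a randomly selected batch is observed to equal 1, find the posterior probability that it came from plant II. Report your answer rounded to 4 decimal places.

Likelihoods P(X=1 | ·): I: 0.217723; II: 0.2499.
Posterior ∝ prior × likelihood. Numerator for II: 0.75·0.2499 = 0.187425.
Normalizing constant: 0.25·0.217723 + 0.75·0.2499 = 0.241856.
P(II | observation) = 0.187425 / 0.241856 = 0.774945.

0.7749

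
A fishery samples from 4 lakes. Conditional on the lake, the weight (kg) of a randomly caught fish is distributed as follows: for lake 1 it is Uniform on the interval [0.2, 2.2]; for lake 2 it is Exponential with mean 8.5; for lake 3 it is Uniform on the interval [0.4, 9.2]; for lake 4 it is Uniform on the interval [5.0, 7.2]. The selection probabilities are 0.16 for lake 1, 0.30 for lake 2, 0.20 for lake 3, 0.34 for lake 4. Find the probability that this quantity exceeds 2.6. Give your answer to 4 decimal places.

Conditional on each lake, P(X > 2.6): 1: 0; 2: 0.736473; 3: 0.75; 4: 1.
By total probability, P(X > 2.6) = 0.16·0 + 0.3·0.736473 + 0.2·0.75 + 0.34·1 = 0.710942.

0.7109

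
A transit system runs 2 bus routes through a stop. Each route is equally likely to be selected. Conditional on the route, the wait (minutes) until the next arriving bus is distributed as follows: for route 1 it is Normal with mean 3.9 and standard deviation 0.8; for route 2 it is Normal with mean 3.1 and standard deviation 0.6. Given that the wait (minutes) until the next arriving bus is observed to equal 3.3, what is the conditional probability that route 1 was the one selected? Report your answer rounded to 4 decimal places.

0.3744

Likelihoods f(3.3 | ·): 1: 0.376422; 2: 0.628972.
Posterior ∝ prior × likelihood. Numerator for 1: 0.5·0.376422 = 0.188211.
Normalizing constant: 0.5·0.376422 + 0.5·0.628972 = 0.502697.
P(1 | observation) = 0.188211 / 0.502697 = 0.374402.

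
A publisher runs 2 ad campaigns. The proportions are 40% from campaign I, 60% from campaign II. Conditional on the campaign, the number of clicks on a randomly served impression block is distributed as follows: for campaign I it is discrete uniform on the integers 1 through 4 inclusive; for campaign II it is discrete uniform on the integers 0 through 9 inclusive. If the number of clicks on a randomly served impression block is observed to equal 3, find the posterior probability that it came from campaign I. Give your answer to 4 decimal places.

0.6250

Likelihoods P(X=3 | ·): I: 0.25; II: 0.1.
Posterior ∝ prior × likelihood. Numerator for I: 0.4·0.25 = 0.1.
Normalizing constant: 0.4·0.25 + 0.6·0.1 = 0.16.
P(I | observation) = 0.1 / 0.16 = 0.625.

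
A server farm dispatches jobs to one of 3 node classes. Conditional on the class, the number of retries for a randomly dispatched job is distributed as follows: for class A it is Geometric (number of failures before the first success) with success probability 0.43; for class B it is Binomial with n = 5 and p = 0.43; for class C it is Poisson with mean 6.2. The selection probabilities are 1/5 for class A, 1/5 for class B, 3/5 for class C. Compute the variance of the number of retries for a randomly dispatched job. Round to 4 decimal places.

9.4283

Per component, A: μ=1.32558, E[X²]=4.83991; B: μ=2.15, E[X²]=5.848; C: μ=6.2, E[X²]=44.64.
E[X] = 0.2·1.32558 + 0.2·2.15 + 0.6·6.2 = 4.41512.
E[X²] = 0.2·4.83991 + 0.2·5.848 + 0.6·44.64 = 28.9216.
Var(X) = E[X²] − (E[X])² = 28.9216 − 19.4933 = 9.42833.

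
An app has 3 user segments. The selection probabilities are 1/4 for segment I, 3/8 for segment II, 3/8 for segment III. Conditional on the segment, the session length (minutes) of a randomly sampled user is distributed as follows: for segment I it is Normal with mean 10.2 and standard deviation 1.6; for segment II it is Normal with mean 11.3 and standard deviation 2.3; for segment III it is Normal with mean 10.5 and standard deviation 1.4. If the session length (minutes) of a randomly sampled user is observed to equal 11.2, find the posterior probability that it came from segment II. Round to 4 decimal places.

0.3086

Likelihoods f(11.2 | ·): I: 0.205101; II: 0.173289; III: 0.251475.
Posterior ∝ prior × likelihood. Numerator for II: 0.375·0.173289 = 0.0649835.
Normalizing constant: 0.25·0.205101 + 0.375·0.173289 + 0.375·0.251475 = 0.210562.
P(II | observation) = 0.0649835 / 0.210562 = 0.308619.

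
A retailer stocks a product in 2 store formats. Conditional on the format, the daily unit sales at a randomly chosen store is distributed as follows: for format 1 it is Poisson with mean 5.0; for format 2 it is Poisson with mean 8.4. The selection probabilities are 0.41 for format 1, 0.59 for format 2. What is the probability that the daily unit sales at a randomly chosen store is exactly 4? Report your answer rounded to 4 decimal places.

Conditional on each format, P(X = 4): 1: 0.175467; 2: 0.0466479.
By total probability, P(X = 4) = 0.41·0.175467 + 0.59·0.0466479 = 0.0994639.

0.0995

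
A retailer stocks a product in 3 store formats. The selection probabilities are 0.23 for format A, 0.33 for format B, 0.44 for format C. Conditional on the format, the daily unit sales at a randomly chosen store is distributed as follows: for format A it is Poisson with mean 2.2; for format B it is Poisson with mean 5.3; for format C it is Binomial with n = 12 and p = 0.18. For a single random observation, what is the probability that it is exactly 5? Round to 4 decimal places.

0.0848

Conditional on each format, P(X = 5): A: 0.0475866; B: 0.173955; C: 0.0373065.
By total probability, P(X = 5) = 0.23·0.0475866 + 0.33·0.173955 + 0.44·0.0373065 = 0.084765.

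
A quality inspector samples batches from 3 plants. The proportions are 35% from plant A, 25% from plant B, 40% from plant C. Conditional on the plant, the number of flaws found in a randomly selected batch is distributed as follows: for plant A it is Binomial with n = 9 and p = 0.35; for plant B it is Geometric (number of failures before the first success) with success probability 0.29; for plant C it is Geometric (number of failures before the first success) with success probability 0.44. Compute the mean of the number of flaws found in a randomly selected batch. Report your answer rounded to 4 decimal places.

2.2237

Component means — A: 3.15; B: 2.44828; C: 1.27273.
E[X] = 0.35·3.15 + 0.25·2.44828 + 0.4·1.27273 = 2.22366.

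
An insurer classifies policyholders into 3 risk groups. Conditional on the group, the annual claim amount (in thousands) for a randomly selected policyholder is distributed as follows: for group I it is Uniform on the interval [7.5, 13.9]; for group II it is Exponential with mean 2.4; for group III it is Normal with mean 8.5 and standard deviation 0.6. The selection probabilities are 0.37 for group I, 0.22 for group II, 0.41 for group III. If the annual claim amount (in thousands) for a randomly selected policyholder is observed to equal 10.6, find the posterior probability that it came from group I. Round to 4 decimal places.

0.9714

Likelihoods f(10.6 | ·): I: 0.15625; II: 0.00503101; III: 0.00145447.
Posterior ∝ prior × likelihood. Numerator for I: 0.37·0.15625 = 0.0578125.
Normalizing constant: 0.37·0.15625 + 0.22·0.00503101 + 0.41·0.00145447 = 0.0595157.
P(I | observation) = 0.0578125 / 0.0595157 = 0.971383.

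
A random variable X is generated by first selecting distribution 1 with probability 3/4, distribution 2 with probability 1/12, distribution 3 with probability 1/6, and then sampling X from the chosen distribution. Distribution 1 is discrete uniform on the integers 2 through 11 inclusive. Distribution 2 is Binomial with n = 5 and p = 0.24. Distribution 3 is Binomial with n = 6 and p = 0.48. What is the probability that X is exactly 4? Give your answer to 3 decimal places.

Conditional on each component, P(X = 4): 1: 0.1; 2: 0.0126075; 3: 0.215309.
By total probability, P(X = 4) = 0.75·0.1 + 0.0833333·0.0126075 + 0.166667·0.215309 = 0.111936.

0.112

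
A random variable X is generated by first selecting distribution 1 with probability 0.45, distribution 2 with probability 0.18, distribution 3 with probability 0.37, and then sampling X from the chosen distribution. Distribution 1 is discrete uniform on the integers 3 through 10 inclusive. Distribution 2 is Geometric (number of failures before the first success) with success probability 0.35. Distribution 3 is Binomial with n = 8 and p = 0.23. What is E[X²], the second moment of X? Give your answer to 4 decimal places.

24.7278

For each component E[X²] = Var + (mean)², giving 1: 47.5; 2: 8.7551; 3: 4.8024.
Overall E[X²] = 0.45·47.5 + 0.18·8.7551 + 0.37·4.8024 = 24.7278.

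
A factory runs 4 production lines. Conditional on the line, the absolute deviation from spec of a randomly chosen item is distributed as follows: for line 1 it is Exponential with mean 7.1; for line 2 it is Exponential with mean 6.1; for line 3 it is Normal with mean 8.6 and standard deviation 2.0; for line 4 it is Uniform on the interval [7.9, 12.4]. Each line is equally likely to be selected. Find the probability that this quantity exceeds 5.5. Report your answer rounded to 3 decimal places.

0.702

Conditional on each line, P(X > 5.5): 1: 0.460866; 2: 0.405904; 3: 0.939429; 4: 1.
By total probability, P(X > 5.5) = 0.25·0.460866 + 0.25·0.405904 + 0.25·0.939429 + 0.25·1 = 0.70155.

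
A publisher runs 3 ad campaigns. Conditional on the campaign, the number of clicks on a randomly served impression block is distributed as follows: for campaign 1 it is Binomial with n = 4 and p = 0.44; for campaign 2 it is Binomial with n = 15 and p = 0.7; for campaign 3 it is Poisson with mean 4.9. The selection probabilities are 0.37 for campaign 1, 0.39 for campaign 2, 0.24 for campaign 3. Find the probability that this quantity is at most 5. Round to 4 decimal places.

0.5235

Conditional on each campaign, P(X ≤ 5): 1: 1; 2: 0.00365252; 3: 0.633501.
By total probability, P(X ≤ 5) = 0.37·1 + 0.39·0.00365252 + 0.24·0.633501 = 0.523465.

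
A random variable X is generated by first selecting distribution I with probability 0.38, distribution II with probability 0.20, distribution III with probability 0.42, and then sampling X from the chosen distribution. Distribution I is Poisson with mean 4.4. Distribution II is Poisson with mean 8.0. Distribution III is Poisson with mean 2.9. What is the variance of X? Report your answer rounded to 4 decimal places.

8.0189

Per component, I: μ=4.4, E[X²]=23.76; II: μ=8, E[X²]=72; III: μ=2.9, E[X²]=11.31.
E[X] = 0.38·4.4 + 0.2·8 + 0.42·2.9 = 4.49.
E[X²] = 0.38·23.76 + 0.2·72 + 0.42·11.31 = 28.179.
Var(X) = E[X²] − (E[X])² = 28.179 − 20.1601 = 8.0189.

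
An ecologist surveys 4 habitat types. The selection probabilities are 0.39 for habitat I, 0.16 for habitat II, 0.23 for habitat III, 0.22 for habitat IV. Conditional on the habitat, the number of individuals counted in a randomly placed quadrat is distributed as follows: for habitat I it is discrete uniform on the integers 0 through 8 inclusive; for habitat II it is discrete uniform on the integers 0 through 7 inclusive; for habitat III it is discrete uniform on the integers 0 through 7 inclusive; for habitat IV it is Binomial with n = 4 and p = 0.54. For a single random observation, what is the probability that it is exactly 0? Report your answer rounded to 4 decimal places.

0.1019

Conditional on each habitat, P(X = 0): I: 0.111111; II: 0.125; III: 0.125; IV: 0.0447746.
By total probability, P(X = 0) = 0.39·0.111111 + 0.16·0.125 + 0.23·0.125 + 0.22·0.0447746 = 0.101934.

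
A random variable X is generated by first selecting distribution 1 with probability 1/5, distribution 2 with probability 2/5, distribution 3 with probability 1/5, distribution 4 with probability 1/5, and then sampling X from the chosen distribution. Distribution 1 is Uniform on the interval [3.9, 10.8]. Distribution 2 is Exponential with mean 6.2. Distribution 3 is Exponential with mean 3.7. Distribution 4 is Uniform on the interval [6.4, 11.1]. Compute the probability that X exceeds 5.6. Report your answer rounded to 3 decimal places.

Conditional on each component, P(X > 5.6): 1: 0.753623; 2: 0.40526; 3: 0.220135; 4: 1.
By total probability, P(X > 5.6) = 0.2·0.753623 + 0.4·0.40526 + 0.2·0.220135 + 0.2·1 = 0.556856.

0.557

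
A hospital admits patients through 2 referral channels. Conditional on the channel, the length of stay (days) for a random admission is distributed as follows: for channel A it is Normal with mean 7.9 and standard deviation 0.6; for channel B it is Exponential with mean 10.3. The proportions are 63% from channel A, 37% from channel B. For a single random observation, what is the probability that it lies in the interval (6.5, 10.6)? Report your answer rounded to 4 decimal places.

0.6885

Conditional on each channel, P(6.5 < X < 10.6): A: 0.990181; B: 0.174704.
By total probability, P(6.5 < X < 10.6) = 0.63·0.990181 + 0.37·0.174704 = 0.688455.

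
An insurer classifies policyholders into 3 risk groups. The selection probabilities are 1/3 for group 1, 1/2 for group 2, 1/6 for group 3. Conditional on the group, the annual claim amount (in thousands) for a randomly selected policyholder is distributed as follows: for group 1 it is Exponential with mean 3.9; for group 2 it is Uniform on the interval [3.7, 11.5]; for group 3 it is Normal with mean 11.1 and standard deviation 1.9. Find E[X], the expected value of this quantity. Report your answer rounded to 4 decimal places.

6.9500

Component means — 1: 3.9; 2: 7.6; 3: 11.1.
E[X] = 0.333333·3.9 + 0.5·7.6 + 0.166667·11.1 = 6.95.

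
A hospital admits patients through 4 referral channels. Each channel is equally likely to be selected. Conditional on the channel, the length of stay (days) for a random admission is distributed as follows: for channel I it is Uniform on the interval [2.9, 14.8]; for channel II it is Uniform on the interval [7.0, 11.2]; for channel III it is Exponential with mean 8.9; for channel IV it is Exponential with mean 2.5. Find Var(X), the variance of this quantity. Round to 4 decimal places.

Per component, I: μ=8.85, E[X²]=90.1233; II: μ=9.1, E[X²]=84.28; III: μ=8.9, E[X²]=158.42; IV: μ=2.5, E[X²]=12.5.
E[X] = 0.25·8.85 + 0.25·9.1 + 0.25·8.9 + 0.25·2.5 = 7.3375.
E[X²] = 0.25·90.1233 + 0.25·84.28 + 0.25·158.42 + 0.25·12.5 = 86.3308.
Var(X) = E[X²] − (E[X])² = 86.3308 − 53.8389 = 32.4919.

32.4919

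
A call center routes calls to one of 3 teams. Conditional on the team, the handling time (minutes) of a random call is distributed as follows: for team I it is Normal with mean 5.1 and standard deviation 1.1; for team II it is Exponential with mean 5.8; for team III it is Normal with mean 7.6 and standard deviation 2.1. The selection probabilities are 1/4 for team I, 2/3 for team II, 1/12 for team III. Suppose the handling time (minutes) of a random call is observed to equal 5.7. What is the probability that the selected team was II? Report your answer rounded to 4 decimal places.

Likelihoods f(5.7 | ·): I: 0.312544; II: 0.0645305; III: 0.126164.
Posterior ∝ prior × likelihood. Numerator for II: 0.666667·0.0645305 = 0.0430204.
Normalizing constant: 0.25·0.312544 + 0.666667·0.0645305 + 0.0833333·0.126164 = 0.13167.
P(II | observation) = 0.0430204 / 0.13167 = 0.326728.

0.3267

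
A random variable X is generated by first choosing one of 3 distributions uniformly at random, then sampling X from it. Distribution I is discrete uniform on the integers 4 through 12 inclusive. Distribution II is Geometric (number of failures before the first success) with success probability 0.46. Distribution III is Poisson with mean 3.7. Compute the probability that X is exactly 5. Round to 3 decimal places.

0.092

Conditional on each component, P(X = 5): I: 0.111111; II: 0.0211216; III: 0.142869.
By total probability, P(X = 5) = 0.333333·0.111111 + 0.333333·0.0211216 + 0.333333·0.142869 = 0.0917005.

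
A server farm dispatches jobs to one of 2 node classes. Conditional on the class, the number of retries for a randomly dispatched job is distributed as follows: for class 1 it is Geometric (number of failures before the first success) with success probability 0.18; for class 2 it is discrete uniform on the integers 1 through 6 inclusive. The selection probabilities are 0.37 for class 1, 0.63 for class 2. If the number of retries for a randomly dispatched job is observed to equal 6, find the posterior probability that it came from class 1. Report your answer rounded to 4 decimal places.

0.1617

Likelihoods P(X=6 | ·): 1: 0.0547212; 2: 0.166667.
Posterior ∝ prior × likelihood. Numerator for 1: 0.37·0.0547212 = 0.0202468.
Normalizing constant: 0.37·0.0547212 + 0.63·0.166667 = 0.125247.
P(1 | observation) = 0.0202468 / 0.125247 = 0.161656.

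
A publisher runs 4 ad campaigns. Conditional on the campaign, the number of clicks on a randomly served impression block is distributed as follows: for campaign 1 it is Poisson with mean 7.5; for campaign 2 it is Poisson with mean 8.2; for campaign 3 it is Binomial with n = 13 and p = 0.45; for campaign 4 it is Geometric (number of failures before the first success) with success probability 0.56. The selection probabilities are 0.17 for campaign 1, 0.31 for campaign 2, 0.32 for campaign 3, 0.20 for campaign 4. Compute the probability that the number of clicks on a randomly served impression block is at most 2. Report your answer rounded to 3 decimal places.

0.199

Conditional on each campaign, P(X ≤ 2): 1: 0.0202567; 2: 0.0117607; 3: 0.0269082; 4: 0.914816.
By total probability, P(X ≤ 2) = 0.17·0.0202567 + 0.31·0.0117607 + 0.32·0.0269082 + 0.2·0.914816 = 0.198663.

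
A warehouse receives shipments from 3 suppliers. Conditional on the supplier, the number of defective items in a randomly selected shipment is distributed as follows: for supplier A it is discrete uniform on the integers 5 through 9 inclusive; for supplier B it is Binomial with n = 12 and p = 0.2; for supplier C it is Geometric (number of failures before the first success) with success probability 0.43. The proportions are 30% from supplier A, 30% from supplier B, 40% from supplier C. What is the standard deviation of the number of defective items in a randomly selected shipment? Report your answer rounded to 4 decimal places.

Per component, A: μ=7, E[X²]=51; B: μ=2.4, E[X²]=7.68; C: μ=1.32558, E[X²]=4.83991.
E[X] = 0.3·7 + 0.3·2.4 + 0.4·1.32558 = 3.35023.
E[X²] = 0.3·51 + 0.3·7.68 + 0.4·4.83991 = 19.54.
Var(X) = E[X²] − (E[X])² = 19.54 − 11.2241 = 8.31591.
SD(X) = √8.31591 = 2.88373.

2.8837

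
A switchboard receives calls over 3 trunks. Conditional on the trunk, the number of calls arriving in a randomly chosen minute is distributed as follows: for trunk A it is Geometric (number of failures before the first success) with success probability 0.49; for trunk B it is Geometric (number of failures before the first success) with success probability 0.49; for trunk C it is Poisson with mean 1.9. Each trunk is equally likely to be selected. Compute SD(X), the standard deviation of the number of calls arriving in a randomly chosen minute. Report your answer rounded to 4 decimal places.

1.4878

Per component, A: μ=1.04082, E[X²]=3.20741; B: μ=1.04082, E[X²]=3.20741; C: μ=1.9, E[X²]=5.51.
E[X] = 0.333333·1.04082 + 0.333333·1.04082 + 0.333333·1.9 = 1.32721.
E[X²] = 0.333333·3.20741 + 0.333333·3.20741 + 0.333333·5.51 = 3.97494.
Var(X) = E[X²] − (E[X])² = 3.97494 − 1.76149 = 2.21345.
SD(X) = √2.21345 = 1.48777.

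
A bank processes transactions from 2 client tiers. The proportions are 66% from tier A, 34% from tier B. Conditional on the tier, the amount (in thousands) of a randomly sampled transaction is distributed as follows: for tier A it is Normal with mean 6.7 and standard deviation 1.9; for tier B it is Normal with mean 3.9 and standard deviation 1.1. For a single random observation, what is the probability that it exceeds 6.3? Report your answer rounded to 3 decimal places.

0.390

Conditional on each tier, P(X > 6.3): A: 0.583372; B: 0.0145615.
By total probability, P(X > 6.3) = 0.66·0.583372 + 0.34·0.0145615 = 0.389976.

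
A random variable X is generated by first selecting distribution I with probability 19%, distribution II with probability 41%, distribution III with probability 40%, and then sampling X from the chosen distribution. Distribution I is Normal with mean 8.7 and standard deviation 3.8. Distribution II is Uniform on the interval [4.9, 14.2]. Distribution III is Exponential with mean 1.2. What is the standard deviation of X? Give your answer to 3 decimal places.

4.695

Per component, I: μ=8.7, E[X²]=90.13; II: μ=9.55, E[X²]=98.41; III: μ=1.2, E[X²]=2.88.
E[X] = 0.19·8.7 + 0.41·9.55 + 0.4·1.2 = 6.0485.
E[X²] = 0.19·90.13 + 0.41·98.41 + 0.4·2.88 = 58.6248.
Var(X) = E[X²] − (E[X])² = 58.6248 − 36.5844 = 22.0404.
SD(X) = √22.0404 = 4.69473.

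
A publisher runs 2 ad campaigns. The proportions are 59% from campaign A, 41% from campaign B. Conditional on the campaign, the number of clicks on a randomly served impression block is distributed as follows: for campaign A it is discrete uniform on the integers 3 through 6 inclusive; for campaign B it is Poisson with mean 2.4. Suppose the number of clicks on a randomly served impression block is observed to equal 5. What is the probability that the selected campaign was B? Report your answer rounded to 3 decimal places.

0.143

Likelihoods P(X=5 | ·): A: 0.25; B: 0.0601961.
Posterior ∝ prior × likelihood. Numerator for B: 0.41·0.0601961 = 0.0246804.
Normalizing constant: 0.59·0.25 + 0.41·0.0601961 = 0.17218.
P(B | observation) = 0.0246804 / 0.17218 = 0.14334.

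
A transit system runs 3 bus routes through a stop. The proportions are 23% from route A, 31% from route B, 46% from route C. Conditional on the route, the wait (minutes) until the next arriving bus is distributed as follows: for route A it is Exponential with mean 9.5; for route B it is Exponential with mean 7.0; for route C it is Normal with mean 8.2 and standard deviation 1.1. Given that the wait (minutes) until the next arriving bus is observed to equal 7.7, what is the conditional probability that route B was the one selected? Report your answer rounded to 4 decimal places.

Likelihoods f(7.7 | ·): A: 0.0468025; B: 0.047553; C: 0.327079.
Posterior ∝ prior × likelihood. Numerator for B: 0.31·0.047553 = 0.0147414.
Normalizing constant: 0.23·0.0468025 + 0.31·0.047553 + 0.46·0.327079 = 0.175962.
P(B | observation) = 0.0147414 / 0.175962 = 0.0837761.

0.0838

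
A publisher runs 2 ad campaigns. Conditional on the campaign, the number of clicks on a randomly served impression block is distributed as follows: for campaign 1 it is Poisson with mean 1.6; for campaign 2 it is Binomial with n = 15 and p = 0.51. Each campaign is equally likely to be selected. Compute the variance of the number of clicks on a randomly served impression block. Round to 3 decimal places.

Per component, 1: μ=1.6, E[X²]=4.16; 2: μ=7.65, E[X²]=62.271.
E[X] = 0.5·1.6 + 0.5·7.65 = 4.625.
E[X²] = 0.5·4.16 + 0.5·62.271 = 33.2155.
Var(X) = E[X²] − (E[X])² = 33.2155 − 21.3906 = 11.8249.

11.825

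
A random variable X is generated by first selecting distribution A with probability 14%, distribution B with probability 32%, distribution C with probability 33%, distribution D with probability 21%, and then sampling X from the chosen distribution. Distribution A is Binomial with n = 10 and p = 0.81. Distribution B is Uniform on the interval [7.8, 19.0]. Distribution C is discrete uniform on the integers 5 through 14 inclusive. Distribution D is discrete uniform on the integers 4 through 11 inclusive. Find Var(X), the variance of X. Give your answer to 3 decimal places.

12.968

Per component, A: μ=8.1, E[X²]=67.149; B: μ=13.4, E[X²]=190.013; C: μ=9.5, E[X²]=98.5; D: μ=7.5, E[X²]=61.5.
E[X] = 0.14·8.1 + 0.32·13.4 + 0.33·9.5 + 0.21·7.5 = 10.132.
E[X²] = 0.14·67.149 + 0.32·190.013 + 0.33·98.5 + 0.21·61.5 = 115.625.
Var(X) = E[X²] − (E[X])² = 115.625 − 102.657 = 12.9677.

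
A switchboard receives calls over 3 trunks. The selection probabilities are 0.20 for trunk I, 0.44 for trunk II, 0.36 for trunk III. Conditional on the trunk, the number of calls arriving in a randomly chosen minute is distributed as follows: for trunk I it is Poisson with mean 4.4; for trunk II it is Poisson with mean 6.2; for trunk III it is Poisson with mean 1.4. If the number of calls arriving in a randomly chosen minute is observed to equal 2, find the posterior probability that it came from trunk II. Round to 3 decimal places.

Likelihoods P(X=2 | ·): I: 0.118845; II: 0.0390057; III: 0.241665.
Posterior ∝ prior × likelihood. Numerator for II: 0.44·0.0390057 = 0.0171625.
Normalizing constant: 0.2·0.118845 + 0.44·0.0390057 + 0.36·0.241665 = 0.127931.
P(II | observation) = 0.0171625 / 0.127931 = 0.134154.

0.134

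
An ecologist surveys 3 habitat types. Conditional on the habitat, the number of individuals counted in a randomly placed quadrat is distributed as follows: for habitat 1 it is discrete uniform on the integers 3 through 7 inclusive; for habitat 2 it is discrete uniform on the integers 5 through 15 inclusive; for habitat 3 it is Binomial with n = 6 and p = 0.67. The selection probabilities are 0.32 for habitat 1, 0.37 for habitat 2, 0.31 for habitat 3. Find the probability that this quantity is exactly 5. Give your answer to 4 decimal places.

Conditional on each habitat, P(X = 5): 1: 0.2; 2: 0.0909091; 3: 0.267325.
By total probability, P(X = 5) = 0.32·0.2 + 0.37·0.0909091 + 0.31·0.267325 = 0.180507.

0.1805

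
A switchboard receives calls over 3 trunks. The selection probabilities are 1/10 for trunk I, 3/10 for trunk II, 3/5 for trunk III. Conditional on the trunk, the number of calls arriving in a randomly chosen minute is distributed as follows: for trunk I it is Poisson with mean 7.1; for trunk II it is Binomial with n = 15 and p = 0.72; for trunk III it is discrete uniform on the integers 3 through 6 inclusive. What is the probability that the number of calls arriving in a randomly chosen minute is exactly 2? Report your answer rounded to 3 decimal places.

Conditional on each trunk, P(X = 2): I: 0.0207968; II: 3.53923e-06; III: 0.
By total probability, P(X = 2) = 0.1·0.0207968 + 0.3·3.53923e-06 + 0.6·0 = 0.00208074.

0.002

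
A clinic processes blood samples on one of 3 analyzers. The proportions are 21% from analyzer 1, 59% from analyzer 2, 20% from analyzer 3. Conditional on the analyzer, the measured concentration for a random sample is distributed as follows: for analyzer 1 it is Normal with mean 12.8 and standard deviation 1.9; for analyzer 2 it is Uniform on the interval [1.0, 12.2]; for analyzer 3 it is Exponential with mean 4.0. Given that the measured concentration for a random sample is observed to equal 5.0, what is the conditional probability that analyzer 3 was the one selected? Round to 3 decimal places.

0.214

Likelihoods f(5.0 | ·): 1: 4.59763e-05; 2: 0.0892857; 3: 0.0716262.
Posterior ∝ prior × likelihood. Numerator for 3: 0.2·0.0716262 = 0.0143252.
Normalizing constant: 0.21·4.59763e-05 + 0.59·0.0892857 + 0.2·0.0716262 = 0.0670135.
P(3 | observation) = 0.0143252 / 0.0670135 = 0.213767.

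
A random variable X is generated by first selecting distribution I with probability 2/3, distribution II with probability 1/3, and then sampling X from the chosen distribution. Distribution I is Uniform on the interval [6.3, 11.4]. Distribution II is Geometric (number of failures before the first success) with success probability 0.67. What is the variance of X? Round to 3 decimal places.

Per component, I: μ=8.85, E[X²]=80.49; II: μ=0.492537, E[X²]=0.977723.
E[X] = 0.666667·8.85 + 0.333333·0.492537 = 6.06418.
E[X²] = 0.666667·80.49 + 0.333333·0.977723 = 53.9859.
Var(X) = E[X²] − (E[X])² = 53.9859 − 36.7743 = 17.2116.

17.212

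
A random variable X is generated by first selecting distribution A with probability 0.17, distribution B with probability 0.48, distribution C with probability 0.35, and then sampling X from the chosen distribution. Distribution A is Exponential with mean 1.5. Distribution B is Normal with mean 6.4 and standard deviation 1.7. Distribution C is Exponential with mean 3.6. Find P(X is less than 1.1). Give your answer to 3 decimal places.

Conditional on each component, P(X < 1.1): A: 0.519695; B: 0.000911505; C: 0.263286.
By total probability, P(X < 1.1) = 0.17·0.519695 + 0.48·0.000911505 + 0.35·0.263286 = 0.180936.

0.181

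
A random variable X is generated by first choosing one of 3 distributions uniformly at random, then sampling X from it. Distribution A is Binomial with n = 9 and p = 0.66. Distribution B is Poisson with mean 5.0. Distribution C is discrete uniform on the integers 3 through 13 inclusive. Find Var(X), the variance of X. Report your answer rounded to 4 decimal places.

7.2429

Per component, A: μ=5.94, E[X²]=37.3032; B: μ=5, E[X²]=30; C: μ=8, E[X²]=74.
E[X] = 0.333333·5.94 + 0.333333·5 + 0.333333·8 = 6.31333.
E[X²] = 0.333333·37.3032 + 0.333333·30 + 0.333333·74 = 47.1011.
Var(X) = E[X²] − (E[X])² = 47.1011 − 39.8582 = 7.24289.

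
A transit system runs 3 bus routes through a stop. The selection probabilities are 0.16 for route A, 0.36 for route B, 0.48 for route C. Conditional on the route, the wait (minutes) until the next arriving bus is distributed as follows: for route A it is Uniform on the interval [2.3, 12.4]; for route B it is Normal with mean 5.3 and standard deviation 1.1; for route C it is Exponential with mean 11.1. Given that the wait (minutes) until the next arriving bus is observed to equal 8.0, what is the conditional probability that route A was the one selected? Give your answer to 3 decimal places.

0.366

Likelihoods f(8.0 | ·): A: 0.0990099; B: 0.0178341; C: 0.04382.
Posterior ∝ prior × likelihood. Numerator for A: 0.16·0.0990099 = 0.0158416.
Normalizing constant: 0.16·0.0990099 + 0.36·0.0178341 + 0.48·0.04382 = 0.0432954.
P(A | observation) = 0.0158416 / 0.0432954 = 0.365895.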